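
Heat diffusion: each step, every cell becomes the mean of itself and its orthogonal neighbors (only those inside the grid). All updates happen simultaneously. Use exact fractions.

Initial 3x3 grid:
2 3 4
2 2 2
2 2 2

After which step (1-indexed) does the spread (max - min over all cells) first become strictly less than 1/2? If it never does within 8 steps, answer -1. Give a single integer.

Answer: 4

Derivation:
Step 1: max=3, min=2, spread=1
Step 2: max=11/4, min=2, spread=3/4
Step 3: max=1859/720, min=371/180, spread=25/48
Step 4: max=107753/43200, min=11491/5400, spread=211/576
  -> spread < 1/2 first at step 4
Step 5: max=2102297/864000, min=17409/8000, spread=1777/6912
Step 6: max=372358177/155520000, min=5379493/2430000, spread=14971/82944
Step 7: max=22082270419/9331200000, min=5224971511/2332800000, spread=126121/995328
Step 8: max=438127302131/186624000000, min=52690719407/23328000000, spread=1062499/11943936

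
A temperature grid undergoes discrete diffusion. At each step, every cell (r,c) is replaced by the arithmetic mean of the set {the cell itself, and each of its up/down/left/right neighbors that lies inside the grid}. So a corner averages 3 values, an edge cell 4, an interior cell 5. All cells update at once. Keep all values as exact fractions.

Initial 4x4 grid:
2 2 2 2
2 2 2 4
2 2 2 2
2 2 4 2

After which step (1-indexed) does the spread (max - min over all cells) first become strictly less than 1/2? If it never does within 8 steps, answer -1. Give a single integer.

Step 1: max=8/3, min=2, spread=2/3
Step 2: max=23/9, min=2, spread=5/9
Step 3: max=683/270, min=2, spread=143/270
Step 4: max=20081/8100, min=458/225, spread=3593/8100
  -> spread < 1/2 first at step 4
Step 5: max=118729/48600, min=27869/13500, spread=92003/243000
Step 6: max=17574857/7290000, min=35317/16875, spread=2317913/7290000
Step 7: max=521558273/218700000, min=8231/3888, spread=58564523/218700000
Step 8: max=15503526581/6561000000, min=389638993/182250000, spread=1476522833/6561000000

Answer: 4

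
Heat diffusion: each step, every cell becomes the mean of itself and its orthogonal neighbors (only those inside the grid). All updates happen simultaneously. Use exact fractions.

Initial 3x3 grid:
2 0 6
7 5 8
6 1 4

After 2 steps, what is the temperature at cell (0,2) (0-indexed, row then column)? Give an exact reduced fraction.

Answer: 41/9

Derivation:
Step 1: cell (0,2) = 14/3
Step 2: cell (0,2) = 41/9
Full grid after step 2:
  15/4 907/240 41/9
  253/60 111/25 379/80
  41/9 43/10 169/36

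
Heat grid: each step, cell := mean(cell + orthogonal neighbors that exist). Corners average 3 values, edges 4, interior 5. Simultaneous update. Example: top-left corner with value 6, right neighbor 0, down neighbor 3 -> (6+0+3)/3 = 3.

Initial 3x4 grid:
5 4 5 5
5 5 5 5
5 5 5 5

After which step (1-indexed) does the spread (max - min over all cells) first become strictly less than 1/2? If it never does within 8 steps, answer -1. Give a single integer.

Answer: 1

Derivation:
Step 1: max=5, min=14/3, spread=1/3
  -> spread < 1/2 first at step 1
Step 2: max=5, min=569/120, spread=31/120
Step 3: max=5, min=5189/1080, spread=211/1080
Step 4: max=8953/1800, min=523103/108000, spread=14077/108000
Step 5: max=536317/108000, min=4719593/972000, spread=5363/48600
Step 6: max=297131/60000, min=142059191/29160000, spread=93859/1166400
Step 7: max=480663533/97200000, min=8537725519/1749600000, spread=4568723/69984000
Step 8: max=14398381111/2916000000, min=513099564371/104976000000, spread=8387449/167961600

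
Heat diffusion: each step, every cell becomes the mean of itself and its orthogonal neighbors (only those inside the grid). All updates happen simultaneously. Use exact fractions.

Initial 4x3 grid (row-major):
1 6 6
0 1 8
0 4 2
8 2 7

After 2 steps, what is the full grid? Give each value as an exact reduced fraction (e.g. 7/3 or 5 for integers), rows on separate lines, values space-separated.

After step 1:
  7/3 7/2 20/3
  1/2 19/5 17/4
  3 9/5 21/4
  10/3 21/4 11/3
After step 2:
  19/9 163/40 173/36
  289/120 277/100 599/120
  259/120 191/50 449/120
  139/36 281/80 85/18

Answer: 19/9 163/40 173/36
289/120 277/100 599/120
259/120 191/50 449/120
139/36 281/80 85/18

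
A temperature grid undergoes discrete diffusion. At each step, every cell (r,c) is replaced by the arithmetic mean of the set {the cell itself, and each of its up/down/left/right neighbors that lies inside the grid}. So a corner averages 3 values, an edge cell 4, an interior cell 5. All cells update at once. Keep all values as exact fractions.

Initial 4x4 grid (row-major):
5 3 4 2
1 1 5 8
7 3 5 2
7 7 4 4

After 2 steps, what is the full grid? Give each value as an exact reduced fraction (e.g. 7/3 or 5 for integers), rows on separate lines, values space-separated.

Answer: 13/4 247/80 961/240 149/36
17/5 371/100 15/4 137/30
49/10 83/20 91/20 121/30
67/12 437/80 1043/240 157/36

Derivation:
After step 1:
  3 13/4 7/2 14/3
  7/2 13/5 23/5 17/4
  9/2 23/5 19/5 19/4
  7 21/4 5 10/3
After step 2:
  13/4 247/80 961/240 149/36
  17/5 371/100 15/4 137/30
  49/10 83/20 91/20 121/30
  67/12 437/80 1043/240 157/36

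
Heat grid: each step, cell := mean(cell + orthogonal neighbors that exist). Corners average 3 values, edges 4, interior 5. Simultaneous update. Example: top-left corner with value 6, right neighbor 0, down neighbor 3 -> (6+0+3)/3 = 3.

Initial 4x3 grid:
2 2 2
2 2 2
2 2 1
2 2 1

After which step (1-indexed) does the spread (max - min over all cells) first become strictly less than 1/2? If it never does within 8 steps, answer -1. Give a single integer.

Answer: 2

Derivation:
Step 1: max=2, min=4/3, spread=2/3
Step 2: max=2, min=55/36, spread=17/36
  -> spread < 1/2 first at step 2
Step 3: max=2, min=218/135, spread=52/135
Step 4: max=3553/1800, min=217951/129600, spread=7573/25920
Step 5: max=52783/27000, min=13382999/7776000, spread=363701/1555200
Step 6: max=1392587/720000, min=817266001/466560000, spread=681043/3732480
Step 7: max=372917911/194400000, min=49617862859/27993600000, spread=163292653/1119744000
Step 8: max=11106860837/5832000000, min=3004404115681/1679616000000, spread=1554974443/13436928000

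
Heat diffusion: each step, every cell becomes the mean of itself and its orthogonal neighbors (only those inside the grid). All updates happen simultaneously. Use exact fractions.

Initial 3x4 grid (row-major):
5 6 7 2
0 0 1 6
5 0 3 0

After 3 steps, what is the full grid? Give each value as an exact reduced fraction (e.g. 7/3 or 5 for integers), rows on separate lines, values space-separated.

Answer: 833/270 12539/3600 4133/1200 911/240
19223/7200 929/375 6063/2000 13987/4800
2117/1080 3907/1800 209/100 1883/720

Derivation:
After step 1:
  11/3 9/2 4 5
  5/2 7/5 17/5 9/4
  5/3 2 1 3
After step 2:
  32/9 407/120 169/40 15/4
  277/120 69/25 241/100 273/80
  37/18 91/60 47/20 25/12
After step 3:
  833/270 12539/3600 4133/1200 911/240
  19223/7200 929/375 6063/2000 13987/4800
  2117/1080 3907/1800 209/100 1883/720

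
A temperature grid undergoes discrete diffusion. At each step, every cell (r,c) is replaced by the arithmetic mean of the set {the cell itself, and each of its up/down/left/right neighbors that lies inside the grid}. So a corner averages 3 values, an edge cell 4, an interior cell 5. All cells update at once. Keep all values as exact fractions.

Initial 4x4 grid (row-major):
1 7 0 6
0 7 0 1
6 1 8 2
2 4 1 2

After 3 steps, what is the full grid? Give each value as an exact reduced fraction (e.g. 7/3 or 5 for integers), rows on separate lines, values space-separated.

After step 1:
  8/3 15/4 13/4 7/3
  7/2 3 16/5 9/4
  9/4 26/5 12/5 13/4
  4 2 15/4 5/3
After step 2:
  119/36 19/6 47/15 47/18
  137/48 373/100 141/50 331/120
  299/80 297/100 89/25 287/120
  11/4 299/80 589/240 26/9
After step 3:
  1343/432 6001/1800 5279/1800 3061/1080
  24529/7200 18649/6000 9601/3000 9523/3600
  7387/2400 3547/1000 3407/1200 10439/3600
  409/120 7147/2400 22753/7200 5569/2160

Answer: 1343/432 6001/1800 5279/1800 3061/1080
24529/7200 18649/6000 9601/3000 9523/3600
7387/2400 3547/1000 3407/1200 10439/3600
409/120 7147/2400 22753/7200 5569/2160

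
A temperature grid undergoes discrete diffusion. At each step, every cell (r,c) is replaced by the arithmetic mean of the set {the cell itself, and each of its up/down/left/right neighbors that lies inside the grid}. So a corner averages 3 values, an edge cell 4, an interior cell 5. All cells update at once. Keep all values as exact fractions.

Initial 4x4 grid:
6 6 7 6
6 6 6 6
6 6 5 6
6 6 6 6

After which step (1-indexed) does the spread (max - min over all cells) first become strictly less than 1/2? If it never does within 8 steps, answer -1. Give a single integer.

Answer: 2

Derivation:
Step 1: max=19/3, min=23/4, spread=7/12
Step 2: max=149/24, min=291/50, spread=233/600
  -> spread < 1/2 first at step 2
Step 3: max=2653/432, min=14057/2400, spread=6137/21600
Step 4: max=395363/64800, min=63421/10800, spread=14837/64800
Step 5: max=9841541/1620000, min=381983/64800, spread=48661/270000
Step 6: max=117731957/19440000, min=57428107/9720000, spread=35503/240000
Step 7: max=8811236657/1458000000, min=1726950373/291600000, spread=7353533/60750000
Step 8: max=527722820731/87480000000, min=51899293771/8748000000, spread=2909961007/29160000000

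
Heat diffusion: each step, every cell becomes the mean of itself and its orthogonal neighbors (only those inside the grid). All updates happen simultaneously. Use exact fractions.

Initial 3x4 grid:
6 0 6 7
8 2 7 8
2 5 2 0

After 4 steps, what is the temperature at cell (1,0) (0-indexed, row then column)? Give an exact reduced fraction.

Answer: 1858301/432000

Derivation:
Step 1: cell (1,0) = 9/2
Step 2: cell (1,0) = 557/120
Step 3: cell (1,0) = 30559/7200
Step 4: cell (1,0) = 1858301/432000
Full grid after step 4:
  283069/64800 61423/13500 43597/9000 36851/7200
  1858301/432000 193261/45000 412597/90000 2074321/432000
  44549/10800 297881/72000 910703/216000 144367/32400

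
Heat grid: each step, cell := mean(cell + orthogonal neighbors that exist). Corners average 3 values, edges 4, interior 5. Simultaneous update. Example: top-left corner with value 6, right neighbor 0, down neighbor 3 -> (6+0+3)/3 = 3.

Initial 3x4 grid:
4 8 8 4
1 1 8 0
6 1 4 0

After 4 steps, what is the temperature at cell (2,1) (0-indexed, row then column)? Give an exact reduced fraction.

Step 1: cell (2,1) = 3
Step 2: cell (2,1) = 763/240
Step 3: cell (2,1) = 4631/1440
Step 4: cell (2,1) = 146657/43200
Full grid after step 4:
  53593/12960 189607/43200 2521/576 18331/4320
  53929/14400 11519/3000 70109/18000 1585/432
  43133/12960 146657/43200 5689/1728 42073/12960

Answer: 146657/43200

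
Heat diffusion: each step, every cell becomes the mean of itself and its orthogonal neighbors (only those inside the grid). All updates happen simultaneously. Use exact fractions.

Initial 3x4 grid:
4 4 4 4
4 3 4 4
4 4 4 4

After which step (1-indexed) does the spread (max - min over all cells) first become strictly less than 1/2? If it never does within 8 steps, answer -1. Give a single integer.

Step 1: max=4, min=15/4, spread=1/4
  -> spread < 1/2 first at step 1
Step 2: max=4, min=377/100, spread=23/100
Step 3: max=1587/400, min=18389/4800, spread=131/960
Step 4: max=28409/7200, min=166249/43200, spread=841/8640
Step 5: max=5666627/1440000, min=66577949/17280000, spread=56863/691200
Step 6: max=50850457/12960000, min=600545659/155520000, spread=386393/6220800
Step 7: max=20315641187/5184000000, min=240438276869/62208000000, spread=26795339/497664000
Step 8: max=1217073850333/311040000000, min=14446104285871/3732480000000, spread=254051069/5971968000

Answer: 1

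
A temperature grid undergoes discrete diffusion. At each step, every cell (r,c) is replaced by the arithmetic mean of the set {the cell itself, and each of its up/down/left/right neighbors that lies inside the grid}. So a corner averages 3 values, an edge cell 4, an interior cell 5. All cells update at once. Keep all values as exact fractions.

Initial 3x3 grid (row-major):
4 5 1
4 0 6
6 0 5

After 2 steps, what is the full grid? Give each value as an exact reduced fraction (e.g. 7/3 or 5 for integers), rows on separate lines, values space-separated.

Answer: 31/9 83/24 19/6
85/24 59/20 41/12
115/36 51/16 113/36

Derivation:
After step 1:
  13/3 5/2 4
  7/2 3 3
  10/3 11/4 11/3
After step 2:
  31/9 83/24 19/6
  85/24 59/20 41/12
  115/36 51/16 113/36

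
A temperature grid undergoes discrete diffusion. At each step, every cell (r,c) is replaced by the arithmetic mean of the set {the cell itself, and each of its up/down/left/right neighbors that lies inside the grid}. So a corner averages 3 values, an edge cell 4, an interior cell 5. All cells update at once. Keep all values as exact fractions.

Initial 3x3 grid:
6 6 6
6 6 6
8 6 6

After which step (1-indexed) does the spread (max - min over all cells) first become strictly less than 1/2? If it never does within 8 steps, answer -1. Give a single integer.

Step 1: max=20/3, min=6, spread=2/3
Step 2: max=59/9, min=6, spread=5/9
Step 3: max=689/108, min=6, spread=41/108
  -> spread < 1/2 first at step 3
Step 4: max=41011/6480, min=1091/180, spread=347/1296
Step 5: max=2439737/388800, min=10957/1800, spread=2921/15552
Step 6: max=145796539/23328000, min=1321483/216000, spread=24611/186624
Step 7: max=8716802033/1399680000, min=29816741/4860000, spread=207329/2239488
Step 8: max=521914752451/83980800000, min=1594001599/259200000, spread=1746635/26873856

Answer: 3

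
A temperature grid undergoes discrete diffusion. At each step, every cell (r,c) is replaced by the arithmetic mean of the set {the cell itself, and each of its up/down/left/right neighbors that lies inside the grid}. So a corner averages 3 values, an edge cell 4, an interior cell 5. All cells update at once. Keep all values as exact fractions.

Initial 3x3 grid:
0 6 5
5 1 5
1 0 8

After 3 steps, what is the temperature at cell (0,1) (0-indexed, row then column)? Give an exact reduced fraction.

Answer: 4229/1200

Derivation:
Step 1: cell (0,1) = 3
Step 2: cell (0,1) = 77/20
Step 3: cell (0,1) = 4229/1200
Full grid after step 3:
  6739/2160 4229/1200 9119/2160
  38423/14400 1286/375 56723/14400
  1883/720 21749/7200 8189/2160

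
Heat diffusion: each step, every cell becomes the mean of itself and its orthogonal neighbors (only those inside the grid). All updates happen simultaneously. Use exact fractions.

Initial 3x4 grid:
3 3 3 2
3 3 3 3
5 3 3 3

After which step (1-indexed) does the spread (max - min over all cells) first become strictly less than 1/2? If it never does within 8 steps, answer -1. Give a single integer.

Answer: 4

Derivation:
Step 1: max=11/3, min=8/3, spread=1
Step 2: max=32/9, min=49/18, spread=5/6
Step 3: max=365/108, min=607/216, spread=41/72
Step 4: max=43097/12960, min=73543/25920, spread=4217/8640
  -> spread < 1/2 first at step 4
Step 5: max=2533417/777600, min=4490579/1555200, spread=38417/103680
Step 6: max=150326783/46656000, min=272101501/93312000, spread=1903471/6220800
Step 7: max=8924057257/2799360000, min=16495218239/5598720000, spread=18038617/74649600
Step 8: max=531568622963/167961600000, min=996838856701/335923200000, spread=883978523/4478976000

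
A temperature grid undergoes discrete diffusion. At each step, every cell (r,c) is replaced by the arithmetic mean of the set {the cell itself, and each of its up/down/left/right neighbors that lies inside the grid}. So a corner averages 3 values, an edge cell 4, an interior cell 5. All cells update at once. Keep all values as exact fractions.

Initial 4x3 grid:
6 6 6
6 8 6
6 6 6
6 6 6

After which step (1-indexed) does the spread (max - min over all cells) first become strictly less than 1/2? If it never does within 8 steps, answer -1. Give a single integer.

Answer: 2

Derivation:
Step 1: max=13/2, min=6, spread=1/2
Step 2: max=323/50, min=6, spread=23/50
  -> spread < 1/2 first at step 2
Step 3: max=15211/2400, min=1213/200, spread=131/480
Step 4: max=136151/21600, min=21991/3600, spread=841/4320
Step 5: max=54382051/8640000, min=4413373/720000, spread=56863/345600
Step 6: max=488094341/77760000, min=39869543/6480000, spread=386393/3110400
Step 7: max=195017723131/31104000000, min=15972358813/2592000000, spread=26795339/248832000
Step 8: max=11681255714129/1866240000000, min=960206149667/155520000000, spread=254051069/2985984000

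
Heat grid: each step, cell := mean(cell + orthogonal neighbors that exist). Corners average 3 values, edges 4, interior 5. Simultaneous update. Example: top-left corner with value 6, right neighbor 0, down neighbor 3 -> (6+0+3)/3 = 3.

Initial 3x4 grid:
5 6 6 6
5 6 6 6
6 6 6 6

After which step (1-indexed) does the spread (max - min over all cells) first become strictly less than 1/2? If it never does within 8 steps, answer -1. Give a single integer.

Step 1: max=6, min=16/3, spread=2/3
Step 2: max=6, min=199/36, spread=17/36
  -> spread < 1/2 first at step 2
Step 3: max=6, min=12113/2160, spread=847/2160
Step 4: max=1346/225, min=183769/32400, spread=2011/6480
Step 5: max=644287/108000, min=22197217/3888000, spread=199423/777600
Step 6: max=12844751/2160000, min=1338775133/233280000, spread=1938319/9331200
Step 7: max=1152955801/194400000, min=80619122947/13996800000, spread=95747789/559872000
Step 8: max=69010856059/11664000000, min=4851278744873/839808000000, spread=940023131/6718464000

Answer: 2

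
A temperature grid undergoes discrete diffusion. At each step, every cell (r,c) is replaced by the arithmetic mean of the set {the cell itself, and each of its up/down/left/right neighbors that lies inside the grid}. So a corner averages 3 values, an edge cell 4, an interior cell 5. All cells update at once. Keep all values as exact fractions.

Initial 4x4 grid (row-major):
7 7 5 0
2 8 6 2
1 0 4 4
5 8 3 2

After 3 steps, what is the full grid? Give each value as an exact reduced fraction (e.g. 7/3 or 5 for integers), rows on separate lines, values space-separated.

After step 1:
  16/3 27/4 9/2 7/3
  9/2 23/5 5 3
  2 21/5 17/5 3
  14/3 4 17/4 3
After step 2:
  199/36 1271/240 223/48 59/18
  493/120 501/100 41/10 10/3
  461/120 91/25 397/100 31/10
  32/9 1027/240 293/80 41/12
After step 3:
  10751/2160 36863/7200 1247/288 1621/432
  16639/3600 5317/1200 25271/6000 1243/360
  13631/3600 24889/6000 7389/2000 691/200
  8407/2160 27247/7200 9197/2400 2443/720

Answer: 10751/2160 36863/7200 1247/288 1621/432
16639/3600 5317/1200 25271/6000 1243/360
13631/3600 24889/6000 7389/2000 691/200
8407/2160 27247/7200 9197/2400 2443/720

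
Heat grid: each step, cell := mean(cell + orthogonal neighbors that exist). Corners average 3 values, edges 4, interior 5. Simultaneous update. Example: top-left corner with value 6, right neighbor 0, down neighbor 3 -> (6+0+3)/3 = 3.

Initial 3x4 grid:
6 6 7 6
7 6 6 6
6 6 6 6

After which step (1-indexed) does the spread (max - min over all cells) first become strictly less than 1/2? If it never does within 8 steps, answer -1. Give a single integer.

Answer: 1

Derivation:
Step 1: max=19/3, min=6, spread=1/3
  -> spread < 1/2 first at step 1
Step 2: max=1507/240, min=6, spread=67/240
Step 3: max=13547/2160, min=1091/180, spread=91/432
Step 4: max=809923/129600, min=32857/5400, spread=4271/25920
Step 5: max=48484997/7776000, min=73289/12000, spread=39749/311040
Step 6: max=2903258023/466560000, min=14876419/2430000, spread=1879423/18662400
Step 7: max=173919511157/27993600000, min=3577079959/583200000, spread=3551477/44789760
Step 8: max=10422051076063/1679616000000, min=17910151213/2916000000, spread=846431819/13436928000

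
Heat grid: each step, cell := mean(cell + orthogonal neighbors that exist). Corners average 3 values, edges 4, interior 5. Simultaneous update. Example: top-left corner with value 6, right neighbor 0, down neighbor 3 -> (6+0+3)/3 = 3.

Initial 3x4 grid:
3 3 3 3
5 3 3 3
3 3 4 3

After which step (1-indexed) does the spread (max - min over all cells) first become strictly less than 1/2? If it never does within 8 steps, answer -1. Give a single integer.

Step 1: max=11/3, min=3, spread=2/3
Step 2: max=427/120, min=3, spread=67/120
Step 3: max=469/135, min=551/180, spread=223/540
  -> spread < 1/2 first at step 3
Step 4: max=221281/64800, min=16753/5400, spread=4049/12960
Step 5: max=13186409/3888000, min=338129/108000, spread=202753/777600
Step 6: max=784693351/233280000, min=30688999/9720000, spread=385259/1866240
Step 7: max=46828559909/13996800000, min=1852185091/583200000, spread=95044709/559872000
Step 8: max=2796000336031/839808000000, min=12411315341/3888000000, spread=921249779/6718464000

Answer: 3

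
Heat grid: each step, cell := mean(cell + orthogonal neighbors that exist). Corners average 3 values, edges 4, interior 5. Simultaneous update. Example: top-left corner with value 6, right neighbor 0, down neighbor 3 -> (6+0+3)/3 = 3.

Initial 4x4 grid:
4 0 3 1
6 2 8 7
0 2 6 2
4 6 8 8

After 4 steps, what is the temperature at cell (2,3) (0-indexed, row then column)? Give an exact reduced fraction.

Answer: 372727/72000

Derivation:
Step 1: cell (2,3) = 23/4
Step 2: cell (2,3) = 429/80
Step 3: cell (2,3) = 12997/2400
Step 4: cell (2,3) = 372727/72000
Full grid after step 4:
  40771/12960 146053/43200 817921/216000 26353/6480
  36067/10800 660953/180000 378149/90000 984541/216000
  197789/54000 186647/45000 96853/20000 372727/72000
  3223/810 242819/54000 93563/18000 40099/7200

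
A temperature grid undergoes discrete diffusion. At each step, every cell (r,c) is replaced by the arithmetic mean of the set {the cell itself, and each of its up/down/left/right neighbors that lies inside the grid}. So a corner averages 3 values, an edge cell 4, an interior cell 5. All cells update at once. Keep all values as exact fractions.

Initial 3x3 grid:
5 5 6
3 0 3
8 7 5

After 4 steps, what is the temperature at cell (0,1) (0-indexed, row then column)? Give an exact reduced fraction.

Step 1: cell (0,1) = 4
Step 2: cell (0,1) = 83/20
Step 3: cell (0,1) = 4901/1200
Step 4: cell (0,1) = 302647/72000
Full grid after step 4:
  34387/8100 302647/72000 268021/64800
  960941/216000 259603/60000 1858007/432000
  49691/10800 18279/4000 95957/21600

Answer: 302647/72000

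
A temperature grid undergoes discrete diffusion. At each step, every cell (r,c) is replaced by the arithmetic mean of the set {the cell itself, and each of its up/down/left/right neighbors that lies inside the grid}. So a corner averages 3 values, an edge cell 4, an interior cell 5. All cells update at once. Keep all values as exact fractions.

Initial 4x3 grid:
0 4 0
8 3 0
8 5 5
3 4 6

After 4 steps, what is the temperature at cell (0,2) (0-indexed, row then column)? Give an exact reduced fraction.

Answer: 14353/5184

Derivation:
Step 1: cell (0,2) = 4/3
Step 2: cell (0,2) = 61/36
Step 3: cell (0,2) = 1051/432
Step 4: cell (0,2) = 14353/5184
Full grid after step 4:
  6185/1728 546493/172800 14353/5184
  59419/14400 262697/72000 70991/21600
  67259/14400 4381/1000 28667/7200
  667/135 135343/28800 6373/1440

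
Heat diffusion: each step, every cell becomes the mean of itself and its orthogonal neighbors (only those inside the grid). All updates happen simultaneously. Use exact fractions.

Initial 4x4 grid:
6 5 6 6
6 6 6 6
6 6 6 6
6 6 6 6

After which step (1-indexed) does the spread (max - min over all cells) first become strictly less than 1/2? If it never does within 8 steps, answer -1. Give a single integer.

Answer: 1

Derivation:
Step 1: max=6, min=17/3, spread=1/3
  -> spread < 1/2 first at step 1
Step 2: max=6, min=689/120, spread=31/120
Step 3: max=6, min=6269/1080, spread=211/1080
Step 4: max=6, min=631157/108000, spread=16843/108000
Step 5: max=53921/9000, min=5693357/972000, spread=130111/972000
Step 6: max=3232841/540000, min=171317633/29160000, spread=3255781/29160000
Step 7: max=3228893/540000, min=5148446309/874800000, spread=82360351/874800000
Step 8: max=580693559/97200000, min=154712683109/26244000000, spread=2074577821/26244000000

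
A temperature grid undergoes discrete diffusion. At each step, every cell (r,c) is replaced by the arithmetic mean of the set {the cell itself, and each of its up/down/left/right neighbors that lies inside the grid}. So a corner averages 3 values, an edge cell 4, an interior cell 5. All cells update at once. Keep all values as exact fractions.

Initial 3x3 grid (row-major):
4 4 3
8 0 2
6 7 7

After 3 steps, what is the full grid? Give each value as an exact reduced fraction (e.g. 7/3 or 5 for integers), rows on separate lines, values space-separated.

Answer: 9557/2160 53359/14400 2549/720
33917/7200 26683/6000 13621/3600
1937/360 1081/225 617/135

Derivation:
After step 1:
  16/3 11/4 3
  9/2 21/5 3
  7 5 16/3
After step 2:
  151/36 917/240 35/12
  631/120 389/100 233/60
  11/2 323/60 40/9
After step 3:
  9557/2160 53359/14400 2549/720
  33917/7200 26683/6000 13621/3600
  1937/360 1081/225 617/135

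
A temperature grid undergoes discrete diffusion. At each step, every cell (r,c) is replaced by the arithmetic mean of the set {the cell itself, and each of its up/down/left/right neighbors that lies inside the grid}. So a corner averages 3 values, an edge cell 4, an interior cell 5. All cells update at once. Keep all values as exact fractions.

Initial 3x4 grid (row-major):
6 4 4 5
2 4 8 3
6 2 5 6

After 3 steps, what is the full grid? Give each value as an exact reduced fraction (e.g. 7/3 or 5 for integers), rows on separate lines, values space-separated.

After step 1:
  4 9/2 21/4 4
  9/2 4 24/5 11/2
  10/3 17/4 21/4 14/3
After step 2:
  13/3 71/16 371/80 59/12
  95/24 441/100 124/25 569/120
  145/36 101/24 569/120 185/36
After step 3:
  611/144 10691/2400 11371/2400 3431/720
  30113/7200 26369/6000 28189/6000 35563/7200
  439/108 15649/3600 2143/450 658/135

Answer: 611/144 10691/2400 11371/2400 3431/720
30113/7200 26369/6000 28189/6000 35563/7200
439/108 15649/3600 2143/450 658/135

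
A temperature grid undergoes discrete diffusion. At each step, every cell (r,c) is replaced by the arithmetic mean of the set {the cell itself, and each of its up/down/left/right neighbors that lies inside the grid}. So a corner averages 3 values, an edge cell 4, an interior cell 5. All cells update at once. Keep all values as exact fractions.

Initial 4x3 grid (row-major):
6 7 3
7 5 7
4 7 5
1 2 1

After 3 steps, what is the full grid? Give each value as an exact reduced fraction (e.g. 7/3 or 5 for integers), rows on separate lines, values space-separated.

After step 1:
  20/3 21/4 17/3
  11/2 33/5 5
  19/4 23/5 5
  7/3 11/4 8/3
After step 2:
  209/36 1451/240 191/36
  1411/240 539/100 167/30
  1031/240 237/50 259/60
  59/18 247/80 125/36
After step 3:
  6383/1080 81169/14400 12181/2160
  38467/7200 16573/3000 18521/3600
  32747/7200 2183/500 8143/1800
  1919/540 5831/1600 7831/2160

Answer: 6383/1080 81169/14400 12181/2160
38467/7200 16573/3000 18521/3600
32747/7200 2183/500 8143/1800
1919/540 5831/1600 7831/2160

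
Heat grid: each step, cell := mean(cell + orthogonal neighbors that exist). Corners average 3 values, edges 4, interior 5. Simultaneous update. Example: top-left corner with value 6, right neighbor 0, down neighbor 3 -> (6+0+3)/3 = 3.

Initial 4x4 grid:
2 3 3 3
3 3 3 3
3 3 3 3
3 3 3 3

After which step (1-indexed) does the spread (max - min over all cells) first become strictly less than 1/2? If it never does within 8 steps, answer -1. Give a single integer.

Answer: 1

Derivation:
Step 1: max=3, min=8/3, spread=1/3
  -> spread < 1/2 first at step 1
Step 2: max=3, min=49/18, spread=5/18
Step 3: max=3, min=607/216, spread=41/216
Step 4: max=3, min=18397/6480, spread=1043/6480
Step 5: max=3, min=557647/194400, spread=25553/194400
Step 6: max=53921/18000, min=16824541/5832000, spread=645863/5832000
Step 7: max=359029/120000, min=507238309/174960000, spread=16225973/174960000
Step 8: max=161299/54000, min=15268922017/5248800000, spread=409340783/5248800000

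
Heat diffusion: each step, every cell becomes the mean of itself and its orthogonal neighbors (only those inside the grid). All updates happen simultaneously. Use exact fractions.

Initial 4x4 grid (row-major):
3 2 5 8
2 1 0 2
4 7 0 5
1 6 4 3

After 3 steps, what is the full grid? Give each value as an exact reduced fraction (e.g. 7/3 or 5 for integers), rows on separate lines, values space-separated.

After step 1:
  7/3 11/4 15/4 5
  5/2 12/5 8/5 15/4
  7/2 18/5 16/5 5/2
  11/3 9/2 13/4 4
After step 2:
  91/36 337/120 131/40 25/6
  161/60 257/100 147/50 257/80
  199/60 86/25 283/100 269/80
  35/9 901/240 299/80 13/4
After step 3:
  2887/1080 10063/3600 1319/400 2557/720
  2497/900 1733/600 5931/2000 8209/2400
  2999/900 19093/6000 1631/500 2531/800
  7891/2160 26677/7200 8143/2400 69/20

Answer: 2887/1080 10063/3600 1319/400 2557/720
2497/900 1733/600 5931/2000 8209/2400
2999/900 19093/6000 1631/500 2531/800
7891/2160 26677/7200 8143/2400 69/20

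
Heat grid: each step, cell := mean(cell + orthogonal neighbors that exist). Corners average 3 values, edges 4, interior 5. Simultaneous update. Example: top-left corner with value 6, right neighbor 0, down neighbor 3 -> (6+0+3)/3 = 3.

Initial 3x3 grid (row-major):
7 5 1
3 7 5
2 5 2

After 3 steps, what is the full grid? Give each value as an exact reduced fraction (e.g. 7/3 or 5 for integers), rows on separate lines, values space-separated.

Answer: 677/144 41/9 1859/432
2587/576 35/8 2399/576
1819/432 595/144 581/144

Derivation:
After step 1:
  5 5 11/3
  19/4 5 15/4
  10/3 4 4
After step 2:
  59/12 14/3 149/36
  217/48 9/2 197/48
  145/36 49/12 47/12
After step 3:
  677/144 41/9 1859/432
  2587/576 35/8 2399/576
  1819/432 595/144 581/144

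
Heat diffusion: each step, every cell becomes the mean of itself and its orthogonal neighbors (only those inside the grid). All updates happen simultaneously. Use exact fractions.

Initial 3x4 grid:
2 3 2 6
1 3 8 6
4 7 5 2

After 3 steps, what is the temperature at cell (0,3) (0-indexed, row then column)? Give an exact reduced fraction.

Answer: 10063/2160

Derivation:
Step 1: cell (0,3) = 14/3
Step 2: cell (0,3) = 179/36
Step 3: cell (0,3) = 10063/2160
Full grid after step 3:
  2153/720 2743/800 31597/7200 10063/2160
  7859/2400 502/125 2263/500 11939/2400
  931/240 10229/2400 35297/7200 10643/2160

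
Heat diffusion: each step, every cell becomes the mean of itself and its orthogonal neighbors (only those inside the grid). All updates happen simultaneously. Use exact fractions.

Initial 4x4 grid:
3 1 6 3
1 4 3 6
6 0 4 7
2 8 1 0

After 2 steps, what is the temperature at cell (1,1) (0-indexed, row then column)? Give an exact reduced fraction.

Answer: 89/25

Derivation:
Step 1: cell (1,1) = 9/5
Step 2: cell (1,1) = 89/25
Full grid after step 2:
  26/9 613/240 327/80 13/3
  553/240 89/25 87/25 93/20
  929/240 71/25 39/10 11/3
  31/9 59/15 35/12 61/18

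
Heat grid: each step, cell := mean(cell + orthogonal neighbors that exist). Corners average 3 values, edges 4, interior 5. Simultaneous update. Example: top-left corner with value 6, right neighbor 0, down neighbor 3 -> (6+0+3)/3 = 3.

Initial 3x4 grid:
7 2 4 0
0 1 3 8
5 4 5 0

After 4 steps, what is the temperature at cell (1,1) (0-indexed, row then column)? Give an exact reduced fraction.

Step 1: cell (1,1) = 2
Step 2: cell (1,1) = 167/50
Step 3: cell (1,1) = 5847/2000
Step 4: cell (1,1) = 386843/120000
Full grid after step 4:
  14867/4800 72211/24000 235673/72000 139613/43200
  867737/288000 386843/120000 1143679/360000 2985341/864000
  137803/43200 225883/72000 741269/216000 439039/129600

Answer: 386843/120000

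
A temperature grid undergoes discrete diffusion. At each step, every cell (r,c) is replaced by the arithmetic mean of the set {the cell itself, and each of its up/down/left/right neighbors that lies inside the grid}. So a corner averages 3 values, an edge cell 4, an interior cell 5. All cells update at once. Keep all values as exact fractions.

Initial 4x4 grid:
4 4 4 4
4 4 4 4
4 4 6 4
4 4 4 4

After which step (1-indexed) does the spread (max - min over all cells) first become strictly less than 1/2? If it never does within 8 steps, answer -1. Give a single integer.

Answer: 2

Derivation:
Step 1: max=9/2, min=4, spread=1/2
Step 2: max=111/25, min=4, spread=11/25
  -> spread < 1/2 first at step 2
Step 3: max=5167/1200, min=4, spread=367/1200
Step 4: max=23171/5400, min=1213/300, spread=1337/5400
Step 5: max=689669/162000, min=36469/9000, spread=33227/162000
Step 6: max=20654327/4860000, min=220049/54000, spread=849917/4860000
Step 7: max=616914347/145800000, min=3308533/810000, spread=21378407/145800000
Step 8: max=18462462371/4374000000, min=995688343/243000000, spread=540072197/4374000000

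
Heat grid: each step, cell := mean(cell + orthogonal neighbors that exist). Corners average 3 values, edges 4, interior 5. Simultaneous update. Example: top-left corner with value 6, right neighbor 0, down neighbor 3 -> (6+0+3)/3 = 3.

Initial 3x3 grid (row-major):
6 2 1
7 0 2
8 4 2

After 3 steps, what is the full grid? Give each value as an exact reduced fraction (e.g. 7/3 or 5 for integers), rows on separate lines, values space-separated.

After step 1:
  5 9/4 5/3
  21/4 3 5/4
  19/3 7/2 8/3
After step 2:
  25/6 143/48 31/18
  235/48 61/20 103/48
  181/36 31/8 89/36
After step 3:
  289/72 8581/2880 493/216
  12341/2880 4067/1200 6761/2880
  1987/432 577/160 1223/432

Answer: 289/72 8581/2880 493/216
12341/2880 4067/1200 6761/2880
1987/432 577/160 1223/432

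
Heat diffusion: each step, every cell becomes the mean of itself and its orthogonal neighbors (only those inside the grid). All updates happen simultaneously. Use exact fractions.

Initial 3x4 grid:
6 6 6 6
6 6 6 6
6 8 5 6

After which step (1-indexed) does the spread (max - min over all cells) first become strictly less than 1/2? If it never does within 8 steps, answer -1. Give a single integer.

Step 1: max=20/3, min=17/3, spread=1
Step 2: max=767/120, min=88/15, spread=21/40
Step 3: max=6827/1080, min=1069/180, spread=413/1080
  -> spread < 1/2 first at step 3
Step 4: max=201761/32400, min=322141/54000, spread=21191/81000
Step 5: max=6036167/972000, min=215431/36000, spread=21953/97200
Step 6: max=90030517/14580000, min=58407203/9720000, spread=193577/1166400
Step 7: max=1347272507/218700000, min=3510062777/583200000, spread=9919669/69984000
Step 8: max=322472264377/52488000000, min=70365687431/11664000000, spread=18645347/167961600

Answer: 3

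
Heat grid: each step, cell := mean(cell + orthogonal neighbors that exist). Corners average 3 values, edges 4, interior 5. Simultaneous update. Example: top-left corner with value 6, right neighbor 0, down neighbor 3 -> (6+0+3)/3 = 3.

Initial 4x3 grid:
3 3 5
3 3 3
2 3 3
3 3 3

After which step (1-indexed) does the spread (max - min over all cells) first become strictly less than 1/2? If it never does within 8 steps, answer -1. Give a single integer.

Step 1: max=11/3, min=8/3, spread=1
Step 2: max=32/9, min=329/120, spread=293/360
Step 3: max=365/108, min=3029/1080, spread=23/40
Step 4: max=213793/64800, min=92159/32400, spread=131/288
  -> spread < 1/2 first at step 4
Step 5: max=12577157/3888000, min=2796923/972000, spread=30877/86400
Step 6: max=744686383/233280000, min=1324859/455625, spread=98309/345600
Step 7: max=44226894197/13996800000, min=5132290309/1749600000, spread=14082541/62208000
Step 8: max=2633458674223/839808000000, min=310128014231/104976000000, spread=135497387/746496000

Answer: 4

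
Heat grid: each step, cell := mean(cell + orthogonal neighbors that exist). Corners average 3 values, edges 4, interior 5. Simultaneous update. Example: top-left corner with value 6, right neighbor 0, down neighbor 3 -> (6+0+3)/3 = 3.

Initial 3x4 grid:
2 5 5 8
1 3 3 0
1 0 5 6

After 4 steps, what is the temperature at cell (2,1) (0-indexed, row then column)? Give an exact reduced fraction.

Answer: 555667/216000

Derivation:
Step 1: cell (2,1) = 9/4
Step 2: cell (2,1) = 529/240
Step 3: cell (2,1) = 17251/7200
Step 4: cell (2,1) = 555667/216000
Full grid after step 4:
  352877/129600 86099/27000 202043/54000 526927/129600
  2069513/864000 1019917/360000 140163/40000 1102861/288000
  279827/129600 555667/216000 687547/216000 467777/129600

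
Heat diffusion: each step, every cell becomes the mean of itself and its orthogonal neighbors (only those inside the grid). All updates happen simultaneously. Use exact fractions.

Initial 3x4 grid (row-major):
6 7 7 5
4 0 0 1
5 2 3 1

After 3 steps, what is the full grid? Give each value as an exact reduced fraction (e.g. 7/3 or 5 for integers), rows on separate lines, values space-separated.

Answer: 4763/1080 29863/7200 26543/7200 3661/1080
54871/14400 10057/3000 2859/1000 4119/1600
7051/2160 1243/450 7859/3600 4387/2160

Derivation:
After step 1:
  17/3 5 19/4 13/3
  15/4 13/5 11/5 7/4
  11/3 5/2 3/2 5/3
After step 2:
  173/36 1081/240 977/240 65/18
  941/240 321/100 64/25 199/80
  119/36 77/30 59/30 59/36
After step 3:
  4763/1080 29863/7200 26543/7200 3661/1080
  54871/14400 10057/3000 2859/1000 4119/1600
  7051/2160 1243/450 7859/3600 4387/2160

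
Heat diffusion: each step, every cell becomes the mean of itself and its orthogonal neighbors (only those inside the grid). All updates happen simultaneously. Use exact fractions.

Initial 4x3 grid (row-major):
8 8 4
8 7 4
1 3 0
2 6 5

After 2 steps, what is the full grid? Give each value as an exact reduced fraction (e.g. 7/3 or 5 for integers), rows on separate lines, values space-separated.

Answer: 83/12 313/48 95/18
47/8 259/50 217/48
159/40 199/50 829/240
7/2 211/60 32/9

Derivation:
After step 1:
  8 27/4 16/3
  6 6 15/4
  7/2 17/5 3
  3 4 11/3
After step 2:
  83/12 313/48 95/18
  47/8 259/50 217/48
  159/40 199/50 829/240
  7/2 211/60 32/9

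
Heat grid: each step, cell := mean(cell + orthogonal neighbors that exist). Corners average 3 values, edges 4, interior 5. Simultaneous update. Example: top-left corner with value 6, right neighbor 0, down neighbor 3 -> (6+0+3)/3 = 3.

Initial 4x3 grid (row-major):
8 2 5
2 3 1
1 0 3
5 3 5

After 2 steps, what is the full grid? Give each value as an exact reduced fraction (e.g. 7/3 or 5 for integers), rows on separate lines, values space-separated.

After step 1:
  4 9/2 8/3
  7/2 8/5 3
  2 2 9/4
  3 13/4 11/3
After step 2:
  4 383/120 61/18
  111/40 73/25 571/240
  21/8 111/50 131/48
  11/4 143/48 55/18

Answer: 4 383/120 61/18
111/40 73/25 571/240
21/8 111/50 131/48
11/4 143/48 55/18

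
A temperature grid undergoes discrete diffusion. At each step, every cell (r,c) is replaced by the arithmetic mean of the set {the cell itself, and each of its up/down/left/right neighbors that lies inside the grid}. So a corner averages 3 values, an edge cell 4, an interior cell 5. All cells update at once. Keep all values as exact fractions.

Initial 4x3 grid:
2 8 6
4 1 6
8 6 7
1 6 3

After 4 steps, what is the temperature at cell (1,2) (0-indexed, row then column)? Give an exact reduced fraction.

Answer: 280123/54000

Derivation:
Step 1: cell (1,2) = 5
Step 2: cell (1,2) = 133/24
Step 3: cell (1,2) = 18833/3600
Step 4: cell (1,2) = 280123/54000
Full grid after step 4:
  606947/129600 4276763/864000 665747/129600
  510371/108000 1770457/360000 280123/54000
  171217/36000 222629/45000 138319/27000
  8621/1800 1064207/216000 40957/8100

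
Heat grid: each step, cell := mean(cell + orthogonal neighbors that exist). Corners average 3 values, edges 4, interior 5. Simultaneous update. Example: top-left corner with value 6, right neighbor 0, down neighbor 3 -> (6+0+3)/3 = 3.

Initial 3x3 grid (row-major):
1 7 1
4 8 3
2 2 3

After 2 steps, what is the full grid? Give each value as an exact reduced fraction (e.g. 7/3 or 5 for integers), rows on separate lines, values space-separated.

After step 1:
  4 17/4 11/3
  15/4 24/5 15/4
  8/3 15/4 8/3
After step 2:
  4 1003/240 35/9
  913/240 203/50 893/240
  61/18 833/240 61/18

Answer: 4 1003/240 35/9
913/240 203/50 893/240
61/18 833/240 61/18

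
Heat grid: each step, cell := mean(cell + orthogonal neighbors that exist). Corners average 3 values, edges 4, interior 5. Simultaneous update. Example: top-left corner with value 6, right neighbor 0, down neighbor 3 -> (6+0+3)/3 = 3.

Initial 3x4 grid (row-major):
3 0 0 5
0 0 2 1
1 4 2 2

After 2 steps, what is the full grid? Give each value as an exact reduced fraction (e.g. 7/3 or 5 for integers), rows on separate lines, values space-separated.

Answer: 11/12 47/40 11/8 25/12
73/60 57/50 179/100 43/24
53/36 427/240 83/48 20/9

Derivation:
After step 1:
  1 3/4 7/4 2
  1 6/5 1 5/2
  5/3 7/4 5/2 5/3
After step 2:
  11/12 47/40 11/8 25/12
  73/60 57/50 179/100 43/24
  53/36 427/240 83/48 20/9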